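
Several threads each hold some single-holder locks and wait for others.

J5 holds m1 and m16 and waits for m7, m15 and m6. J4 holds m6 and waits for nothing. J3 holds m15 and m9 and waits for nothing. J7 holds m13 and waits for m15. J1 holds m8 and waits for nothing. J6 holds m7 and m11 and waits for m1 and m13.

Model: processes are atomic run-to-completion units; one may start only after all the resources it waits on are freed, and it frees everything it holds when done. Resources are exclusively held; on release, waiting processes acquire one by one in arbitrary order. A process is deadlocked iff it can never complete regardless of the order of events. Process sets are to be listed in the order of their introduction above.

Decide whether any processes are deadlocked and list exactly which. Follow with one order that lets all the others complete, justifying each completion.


Deadlocked: J5 and J6.
Key observation: the loop J5 -> J6 -> J5 blocks itself forever; no other process is dragged down with it.
A valid finishing order for the others: J1, J3, J4, J7.
Check, step by step:
  run J1 (it waits on nothing); releases m8
  run J3 (it waits on nothing); releases m15 and m9
  run J4 (it waits on nothing); releases m6
  J7: everything it awaited (m15) is free; runs, freeing m13


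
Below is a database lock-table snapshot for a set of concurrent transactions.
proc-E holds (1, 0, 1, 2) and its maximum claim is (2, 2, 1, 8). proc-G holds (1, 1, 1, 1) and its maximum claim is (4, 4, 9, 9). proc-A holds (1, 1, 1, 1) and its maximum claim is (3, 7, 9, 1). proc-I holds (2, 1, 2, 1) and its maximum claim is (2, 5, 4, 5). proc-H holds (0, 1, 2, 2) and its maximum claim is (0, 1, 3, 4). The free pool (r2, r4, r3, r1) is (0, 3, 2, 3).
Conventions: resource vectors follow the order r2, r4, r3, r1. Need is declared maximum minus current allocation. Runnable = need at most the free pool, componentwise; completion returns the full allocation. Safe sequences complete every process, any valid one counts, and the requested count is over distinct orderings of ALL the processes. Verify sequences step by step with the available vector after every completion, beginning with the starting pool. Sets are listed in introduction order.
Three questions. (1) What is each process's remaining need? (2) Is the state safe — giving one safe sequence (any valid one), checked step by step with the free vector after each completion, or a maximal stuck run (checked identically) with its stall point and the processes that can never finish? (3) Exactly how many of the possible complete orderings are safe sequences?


(1) Outstanding need per process (order r2, r4, r3, r1):
  proc-E: (1, 2, 0, 6)
  proc-G: (3, 3, 8, 8)
  proc-A: (2, 6, 8, 0)
  proc-I: (0, 4, 2, 4)
  proc-H: (0, 0, 1, 2)
(2) UNSAFE — no complete ordering exists.
Key observation: even finishing proc-H, proc-I, proc-E leaves just (3, 5, 7, 8) free — too little r3 for any of the remaining processes.
Going as far as possible: proc-H, proc-I, proc-E; after that, nothing fits. Walking it through:
  pool = (0, 3, 2, 3)
  proc-H needs (0, 0, 1, 2) <= (0, 3, 2, 3) -> finishes; pool += (0, 1, 2, 2) = (0, 4, 4, 5)
  proc-I needs (0, 4, 2, 4) <= (0, 4, 4, 5) -> finishes; pool += (2, 1, 2, 1) = (2, 5, 6, 6)
  proc-E needs (1, 2, 0, 6) <= (2, 5, 6, 6) -> finishes; pool += (1, 0, 1, 2) = (3, 5, 7, 8)
  proc-G cannot run: need (3, 3, 8, 8) vs free (3, 5, 7, 8) (insufficient r3)
  proc-A cannot run: need (2, 6, 8, 0) vs free (3, 5, 7, 8) (insufficient r4 and r3)
Never able to finish: proc-G and proc-A.
(3) Exactly 0 of the possible complete orderings are safe sequences.


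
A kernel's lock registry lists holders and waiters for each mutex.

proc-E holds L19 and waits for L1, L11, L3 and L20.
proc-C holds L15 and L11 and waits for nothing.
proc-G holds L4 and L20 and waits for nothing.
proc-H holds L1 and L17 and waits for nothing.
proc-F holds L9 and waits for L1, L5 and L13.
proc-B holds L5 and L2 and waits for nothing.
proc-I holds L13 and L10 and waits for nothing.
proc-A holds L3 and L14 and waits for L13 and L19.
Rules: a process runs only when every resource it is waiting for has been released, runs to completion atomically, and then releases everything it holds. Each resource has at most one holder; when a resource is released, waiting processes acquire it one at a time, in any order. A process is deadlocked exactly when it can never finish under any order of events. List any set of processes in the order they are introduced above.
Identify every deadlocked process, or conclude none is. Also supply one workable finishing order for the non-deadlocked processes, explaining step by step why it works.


Deadlocked set: proc-E and proc-A.
Key observation: the wait chain closes on itself along proc-E -> proc-A -> proc-E; no other process is dragged down with it.
One completion order for the rest: proc-I, proc-B, proc-H, proc-G, proc-C, proc-F.
Step-by-step check:
  proc-I: no waits; runs immediately, freeing L13 and L10
  proc-B: no waits; runs immediately, freeing L5 and L2
  proc-H: no waits; runs immediately, freeing L1 and L17
  proc-G: no waits; runs immediately, freeing L4 and L20
  proc-C: no waits; runs immediately, freeing L15 and L11
  proc-F waits on L1, L5 and L13 — all released -> runs and releases L9


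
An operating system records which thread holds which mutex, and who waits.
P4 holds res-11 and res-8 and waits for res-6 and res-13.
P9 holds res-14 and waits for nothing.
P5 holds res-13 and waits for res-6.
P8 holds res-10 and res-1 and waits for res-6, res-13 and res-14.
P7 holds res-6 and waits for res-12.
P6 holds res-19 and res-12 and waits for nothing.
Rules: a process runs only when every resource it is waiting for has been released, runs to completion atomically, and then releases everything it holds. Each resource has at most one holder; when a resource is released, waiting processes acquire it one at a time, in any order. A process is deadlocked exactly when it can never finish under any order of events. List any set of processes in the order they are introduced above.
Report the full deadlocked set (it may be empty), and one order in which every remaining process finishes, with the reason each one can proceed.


Nothing here is deadlocked.
Key observation: the wait graph is acyclic; completion cascades from the unblocked processes through everyone else.
One completion order for the rest: P6, P7, P5, P9, P4, P8.
Check, step by step:
  P6: no waits; runs immediately, freeing res-19 and res-12
  P7 waits on res-12 — all released -> runs and releases res-6
  P5 waits on res-6 — all released -> runs and releases res-13
  P9: no waits; runs immediately, freeing res-14
  P4 waits on res-6 and res-13 — all released -> runs and releases res-11 and res-8
  P8 waits on res-6, res-13 and res-14 — all released -> runs and releases res-10 and res-1


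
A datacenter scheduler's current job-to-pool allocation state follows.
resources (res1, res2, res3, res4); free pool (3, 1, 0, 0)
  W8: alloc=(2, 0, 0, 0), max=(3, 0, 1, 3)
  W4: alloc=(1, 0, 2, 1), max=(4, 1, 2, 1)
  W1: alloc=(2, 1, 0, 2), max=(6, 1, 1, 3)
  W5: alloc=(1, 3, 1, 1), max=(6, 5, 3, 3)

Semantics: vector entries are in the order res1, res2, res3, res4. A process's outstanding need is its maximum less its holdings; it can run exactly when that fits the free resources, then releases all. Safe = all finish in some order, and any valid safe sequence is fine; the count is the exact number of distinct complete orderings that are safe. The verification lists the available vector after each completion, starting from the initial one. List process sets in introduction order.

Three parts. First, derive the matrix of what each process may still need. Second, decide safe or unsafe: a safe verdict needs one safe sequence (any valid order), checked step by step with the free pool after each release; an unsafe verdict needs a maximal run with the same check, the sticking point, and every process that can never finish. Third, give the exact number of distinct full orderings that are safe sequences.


(1) Remaining need (order res1, res2, res3, res4):
  W8: (1, 0, 1, 3)
  W4: (3, 1, 0, 0)
  W1: (4, 0, 1, 1)
  W5: (5, 2, 2, 2)
(2) The state is SAFE; one workable sequence: W4, W1, W8, W5.
Key observation: at W4 the run first touches a limit — (3, 1, 0, 0) against (3, 1, 0, 0), exact on a resource it actually requests.
Step-by-step check:
  pool = (3, 1, 0, 0)
  W4 needs (3, 1, 0, 0) <= (3, 1, 0, 0) -> finishes; pool += (1, 0, 2, 1) = (4, 1, 2, 1)
  W1 needs (4, 0, 1, 1) <= (4, 1, 2, 1) -> finishes; pool += (2, 1, 0, 2) = (6, 2, 2, 3)
  W8 needs (1, 0, 1, 3) <= (6, 2, 2, 3) -> finishes; pool += (2, 0, 0, 0) = (8, 2, 2, 3)
  W5 needs (5, 2, 2, 2) <= (8, 2, 2, 3) -> finishes; pool += (1, 3, 1, 1) = (9, 5, 3, 4)
(3) Precisely 2 of the possible complete orderings are safe sequences.


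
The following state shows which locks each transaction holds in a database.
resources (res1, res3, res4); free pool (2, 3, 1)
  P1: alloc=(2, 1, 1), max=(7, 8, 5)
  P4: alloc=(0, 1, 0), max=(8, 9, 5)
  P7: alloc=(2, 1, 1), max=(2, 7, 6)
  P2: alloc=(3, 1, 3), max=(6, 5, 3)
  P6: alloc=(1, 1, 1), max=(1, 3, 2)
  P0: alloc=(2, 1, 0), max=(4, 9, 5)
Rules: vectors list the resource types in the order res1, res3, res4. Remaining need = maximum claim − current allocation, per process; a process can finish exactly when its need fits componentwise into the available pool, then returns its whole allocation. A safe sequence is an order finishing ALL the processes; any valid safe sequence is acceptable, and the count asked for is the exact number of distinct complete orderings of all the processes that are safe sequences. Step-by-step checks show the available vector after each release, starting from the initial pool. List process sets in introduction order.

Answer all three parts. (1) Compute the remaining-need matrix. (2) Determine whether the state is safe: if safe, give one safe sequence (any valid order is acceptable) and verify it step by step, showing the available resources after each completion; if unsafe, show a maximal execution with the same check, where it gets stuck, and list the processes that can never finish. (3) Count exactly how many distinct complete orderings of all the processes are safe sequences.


(1) Remaining need (order res1, res3, res4):
  P1: (5, 7, 4)
  P4: (8, 8, 5)
  P7: (0, 6, 5)
  P2: (3, 4, 0)
  P6: (0, 2, 1)
  P0: (2, 8, 5)
(2) UNSAFE — no complete ordering exists.
Key observation: the wall is res3: completing P6, P2 brings the pool only to (6, 5, 5), and all the rest need more.
Going as far as possible: P6, P2; after that, nothing fits. Step-by-step check:
  pool = (2, 3, 1)
  P6: need (0, 2, 1) fits (2, 3, 1); releases (1, 1, 1), pool now (3, 4, 2)
  P2: need (3, 4, 0) fits (3, 4, 2); releases (3, 1, 3), pool now (6, 5, 5)
  blocked: P1 wants (5, 7, 4), pool (6, 5, 5) — not enough res3
  blocked: P4 wants (8, 8, 5), pool (6, 5, 5) — not enough res1 and res3
  blocked: P7 wants (0, 6, 5), pool (6, 5, 5) — not enough res3
  blocked: P0 wants (2, 8, 5), pool (6, 5, 5) — not enough res3
Never able to finish: P1, P4, P7 and P0.
(3) Exactly 0 of the possible complete orderings are safe sequences.


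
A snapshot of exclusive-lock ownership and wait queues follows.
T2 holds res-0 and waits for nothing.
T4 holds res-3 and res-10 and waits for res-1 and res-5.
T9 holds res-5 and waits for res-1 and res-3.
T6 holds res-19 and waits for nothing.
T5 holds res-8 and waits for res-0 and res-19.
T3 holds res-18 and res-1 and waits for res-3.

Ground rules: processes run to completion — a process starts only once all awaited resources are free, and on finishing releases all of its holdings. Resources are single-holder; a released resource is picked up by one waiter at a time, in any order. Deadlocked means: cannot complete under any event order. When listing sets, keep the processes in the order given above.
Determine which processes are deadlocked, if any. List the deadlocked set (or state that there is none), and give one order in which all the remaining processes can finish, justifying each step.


The deadlocked set is T4, T9 and T3.
Key observation: the wait chain closes on itself along T4 -> T9 -> T4; T3 is caught in further circular waits.
The rest can finish in the order T2, T6, T5.
Step-by-step check:
  run T2 (it waits on nothing); releases res-0
  run T6 (it waits on nothing); releases res-19
  run T5 (all its waits — res-0 and res-19 — are resolved); releases res-8


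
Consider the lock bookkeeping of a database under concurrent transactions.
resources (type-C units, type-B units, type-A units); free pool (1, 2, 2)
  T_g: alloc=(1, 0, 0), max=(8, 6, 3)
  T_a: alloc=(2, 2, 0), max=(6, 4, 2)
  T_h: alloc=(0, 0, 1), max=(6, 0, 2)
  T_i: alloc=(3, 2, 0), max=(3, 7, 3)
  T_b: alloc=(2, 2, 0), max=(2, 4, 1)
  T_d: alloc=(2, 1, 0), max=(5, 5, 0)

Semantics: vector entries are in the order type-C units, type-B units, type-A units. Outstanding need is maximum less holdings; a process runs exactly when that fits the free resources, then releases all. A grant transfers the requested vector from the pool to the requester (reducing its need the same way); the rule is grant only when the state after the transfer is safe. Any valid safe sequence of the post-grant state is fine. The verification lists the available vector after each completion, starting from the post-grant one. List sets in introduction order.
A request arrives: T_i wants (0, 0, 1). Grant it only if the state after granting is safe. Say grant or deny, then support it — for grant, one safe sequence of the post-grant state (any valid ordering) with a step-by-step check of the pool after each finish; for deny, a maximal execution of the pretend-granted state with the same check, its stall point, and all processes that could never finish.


DENY — the pretend-granted state is unsafe.
Key observation: after T_b, T_d the pool peaks at (5, 5, 1), and each blocked process is short somewhere: T_g on type-C units, type-B units, type-A units; T_a on type-A units; T_h on type-C units; T_i on type-A units.
After a pretend grant, a maximal execution: T_b, T_d — then nothing else fits. Check, step by step:
  pool = (1, 2, 1)
  T_b needs (0, 2, 1) <= (1, 2, 1) -> finishes; pool += (2, 2, 0) = (3, 4, 1)
  T_d needs (3, 4, 0) <= (3, 4, 1) -> finishes; pool += (2, 1, 0) = (5, 5, 1)
  blocked: T_g wants (7, 6, 3), pool (5, 5, 1) — not enough type-C units, type-B units and type-A units
  blocked: T_a wants (4, 2, 2), pool (5, 5, 1) — not enough type-A units
  blocked: T_h wants (6, 0, 1), pool (5, 5, 1) — not enough type-C units
  blocked: T_i wants (0, 5, 2), pool (5, 5, 1) — not enough type-A units
Had the request been granted, T_g, T_a, T_h and T_i could never finish.


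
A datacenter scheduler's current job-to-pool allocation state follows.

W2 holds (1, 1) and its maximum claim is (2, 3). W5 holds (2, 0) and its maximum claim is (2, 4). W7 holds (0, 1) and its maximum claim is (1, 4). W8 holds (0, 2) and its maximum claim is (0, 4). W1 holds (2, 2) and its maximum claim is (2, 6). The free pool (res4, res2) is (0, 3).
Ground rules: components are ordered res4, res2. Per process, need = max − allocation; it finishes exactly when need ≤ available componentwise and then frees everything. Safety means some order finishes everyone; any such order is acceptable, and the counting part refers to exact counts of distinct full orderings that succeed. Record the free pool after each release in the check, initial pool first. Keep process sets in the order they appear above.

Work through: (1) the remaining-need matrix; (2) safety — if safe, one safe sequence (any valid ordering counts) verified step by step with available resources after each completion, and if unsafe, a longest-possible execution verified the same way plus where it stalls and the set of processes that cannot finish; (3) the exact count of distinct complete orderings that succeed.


(1) Remaining need (order res4, res2):
  W2: (1, 2)
  W5: (0, 4)
  W7: (1, 3)
  W8: (0, 2)
  W1: (0, 4)
(2) SAFE, for example via the order W8, W1, W5, W7, W2.
Key observation: nothing binds to the last unit here — the tightest requested-resource margin is 1, first seen at W8 ((0, 2) against (0, 3)).
Walking it through:
  pool = (0, 3)
  run W8 (needs (0, 2), free (0, 3)); after release of (0, 2) the pool is (0, 5)
  run W1 (needs (0, 4), free (0, 5)); after release of (2, 2) the pool is (2, 7)
  run W5 (needs (0, 4), free (2, 7)); after release of (2, 0) the pool is (4, 7)
  run W7 (needs (1, 3), free (4, 7)); after release of (0, 1) the pool is (4, 8)
  run W2 (needs (1, 2), free (4, 8)); after release of (1, 1) the pool is (5, 9)
(3) Exactly 12 of the possible complete orderings are safe sequences.


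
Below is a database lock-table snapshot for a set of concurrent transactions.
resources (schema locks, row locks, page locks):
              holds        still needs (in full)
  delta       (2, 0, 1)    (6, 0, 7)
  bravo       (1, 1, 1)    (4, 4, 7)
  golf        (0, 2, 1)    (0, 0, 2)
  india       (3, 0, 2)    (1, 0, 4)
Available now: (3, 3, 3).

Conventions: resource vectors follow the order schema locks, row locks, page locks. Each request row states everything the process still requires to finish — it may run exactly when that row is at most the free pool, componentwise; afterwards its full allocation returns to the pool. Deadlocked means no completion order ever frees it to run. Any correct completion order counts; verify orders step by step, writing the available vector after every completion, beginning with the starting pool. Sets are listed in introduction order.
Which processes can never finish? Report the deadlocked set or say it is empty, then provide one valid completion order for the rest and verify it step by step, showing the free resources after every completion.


Deadlocked set: delta and bravo.
Key observation: no order helps: past golf, india, the free pool tops out at (6, 5, 6), below what each blocked process needs in page locks.
The rest can finish in the order golf, india. Verifying each step:
  pool = (3, 3, 3)
  golf needs (0, 0, 2) <= (3, 3, 3) -> finishes; pool += (0, 2, 1) = (3, 5, 4)
  india needs (1, 0, 4) <= (3, 5, 4) -> finishes; pool += (3, 0, 2) = (6, 5, 6)
The blocked processes can never fit:
  blocked: delta wants (6, 0, 7), pool (6, 5, 6) — not enough page locks
  blocked: bravo wants (4, 4, 7), pool (6, 5, 6) — not enough page locks


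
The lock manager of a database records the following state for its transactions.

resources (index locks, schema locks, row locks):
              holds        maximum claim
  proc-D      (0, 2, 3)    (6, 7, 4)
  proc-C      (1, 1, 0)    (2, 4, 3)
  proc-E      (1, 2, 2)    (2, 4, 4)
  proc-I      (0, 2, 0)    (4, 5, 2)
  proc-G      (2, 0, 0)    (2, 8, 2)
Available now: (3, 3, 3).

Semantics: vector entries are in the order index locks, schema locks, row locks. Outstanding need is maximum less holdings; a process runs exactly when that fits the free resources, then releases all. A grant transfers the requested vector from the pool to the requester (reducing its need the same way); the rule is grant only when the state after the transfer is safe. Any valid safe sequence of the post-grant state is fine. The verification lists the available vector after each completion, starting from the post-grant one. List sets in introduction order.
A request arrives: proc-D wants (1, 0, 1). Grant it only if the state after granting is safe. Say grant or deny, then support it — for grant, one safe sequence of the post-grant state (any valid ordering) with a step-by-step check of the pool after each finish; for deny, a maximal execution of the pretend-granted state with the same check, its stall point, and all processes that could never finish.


GRANT — the state after the grant stays safe, e.g. via proc-E, proc-C, proc-I, proc-G, proc-D.
Key observation: with (2, 3, 2) left after the transfer, proc-E can run at once — the state stays safe.
Check on the post-grant state, step by step:
  pool = (2, 3, 2)
  proc-E needs (1, 2, 2) <= (2, 3, 2) -> finishes; pool += (1, 2, 2) = (3, 5, 4)
  proc-C needs (1, 3, 3) <= (3, 5, 4) -> finishes; pool += (1, 1, 0) = (4, 6, 4)
  proc-I needs (4, 3, 2) <= (4, 6, 4) -> finishes; pool += (0, 2, 0) = (4, 8, 4)
  proc-G needs (0, 8, 2) <= (4, 8, 4) -> finishes; pool += (2, 0, 0) = (6, 8, 4)
  proc-D needs (5, 5, 0) <= (6, 8, 4) -> finishes; pool += (1, 2, 4) = (7, 10, 8)


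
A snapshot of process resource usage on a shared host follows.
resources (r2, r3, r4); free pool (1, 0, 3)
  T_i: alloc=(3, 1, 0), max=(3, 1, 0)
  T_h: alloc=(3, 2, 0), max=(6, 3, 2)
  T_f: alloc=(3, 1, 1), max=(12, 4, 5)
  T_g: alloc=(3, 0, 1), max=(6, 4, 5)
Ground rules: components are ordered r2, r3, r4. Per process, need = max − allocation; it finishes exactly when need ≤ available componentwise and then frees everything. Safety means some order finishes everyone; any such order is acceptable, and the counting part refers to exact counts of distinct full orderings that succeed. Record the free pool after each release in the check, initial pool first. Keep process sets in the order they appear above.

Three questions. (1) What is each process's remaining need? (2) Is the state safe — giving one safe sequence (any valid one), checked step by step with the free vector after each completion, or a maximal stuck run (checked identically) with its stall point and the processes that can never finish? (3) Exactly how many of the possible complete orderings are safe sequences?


(1) Outstanding need per process (order r2, r3, r4):
  T_i: (0, 0, 0)
  T_h: (3, 1, 2)
  T_f: (9, 3, 4)
  T_g: (3, 4, 4)
(2) UNSAFE — no complete ordering exists.
Key observation: T_i, T_h can finish, but then (7, 3, 3) is all there is, and the blocked group's r4 demands exceed it.
The run T_i, T_h cannot be extended any further. Verifying each step:
  pool = (1, 0, 3)
  T_i: need (0, 0, 0) fits (1, 0, 3); releases (3, 1, 0), pool now (4, 1, 3)
  T_h: need (3, 1, 2) fits (4, 1, 3); releases (3, 2, 0), pool now (7, 3, 3)
  T_f cannot run: need (9, 3, 4) vs free (7, 3, 3) (insufficient r2 and r4)
  T_g cannot run: need (3, 4, 4) vs free (7, 3, 3) (insufficient r3 and r4)
Never able to finish: T_f and T_g.
(3) The exact count: 0 of the possible complete orderings are safe sequences.


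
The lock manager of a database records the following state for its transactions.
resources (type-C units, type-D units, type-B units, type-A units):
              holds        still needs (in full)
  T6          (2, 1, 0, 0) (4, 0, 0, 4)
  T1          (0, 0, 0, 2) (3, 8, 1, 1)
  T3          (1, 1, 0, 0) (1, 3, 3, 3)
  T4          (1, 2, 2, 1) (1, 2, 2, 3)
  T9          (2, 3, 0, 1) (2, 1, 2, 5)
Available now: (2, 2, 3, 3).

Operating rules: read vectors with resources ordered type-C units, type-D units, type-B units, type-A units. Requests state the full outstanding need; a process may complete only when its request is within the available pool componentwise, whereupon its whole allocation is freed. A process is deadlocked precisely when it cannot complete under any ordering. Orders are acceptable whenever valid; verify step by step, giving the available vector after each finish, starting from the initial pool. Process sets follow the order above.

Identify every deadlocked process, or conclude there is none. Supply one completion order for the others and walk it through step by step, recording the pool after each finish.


Deadlocked: T1 and T9.
Key observation: after T4, T3, T6 the pool peaks at (6, 6, 5, 4), and each blocked process is short somewhere: T1 on type-D units; T9 on type-A units.
A valid finishing order for the others: T4, T3, T6. Check, step by step:
  pool = (2, 2, 3, 3)
  run T4 (needs (1, 2, 2, 3), free (2, 2, 3, 3)); after release of (1, 2, 2, 1) the pool is (3, 4, 5, 4)
  run T3 (needs (1, 3, 3, 3), free (3, 4, 5, 4)); after release of (1, 1, 0, 0) the pool is (4, 5, 5, 4)
  run T6 (needs (4, 0, 0, 4), free (4, 5, 5, 4)); after release of (2, 1, 0, 0) the pool is (6, 6, 5, 4)
None of the blocked processes ever fits:
  T1 cannot run: need (3, 8, 1, 1) vs free (6, 6, 5, 4) (insufficient type-D units)
  T9 cannot run: need (2, 1, 2, 5) vs free (6, 6, 5, 4) (insufficient type-A units)


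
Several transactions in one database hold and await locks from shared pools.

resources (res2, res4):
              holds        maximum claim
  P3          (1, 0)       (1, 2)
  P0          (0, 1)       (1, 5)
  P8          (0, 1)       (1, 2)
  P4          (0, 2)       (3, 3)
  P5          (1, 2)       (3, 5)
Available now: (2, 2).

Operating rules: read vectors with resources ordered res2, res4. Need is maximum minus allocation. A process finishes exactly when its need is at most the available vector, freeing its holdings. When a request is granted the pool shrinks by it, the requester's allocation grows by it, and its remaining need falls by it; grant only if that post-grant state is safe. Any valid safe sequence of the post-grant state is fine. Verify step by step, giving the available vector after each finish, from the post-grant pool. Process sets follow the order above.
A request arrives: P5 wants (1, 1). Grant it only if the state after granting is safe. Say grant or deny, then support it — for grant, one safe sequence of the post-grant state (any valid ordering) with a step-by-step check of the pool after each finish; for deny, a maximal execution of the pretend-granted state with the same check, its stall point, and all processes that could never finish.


GRANT. The post-grant state is safe; one safe sequence: P8, P5, P3, P0, P4.
Key observation: post-grant, (1, 1) remains, and an order beginning with P8 completes everyone.
Step-by-step check of the post-grant state:
  pool = (1, 1)
  P8 needs (1, 1) <= (1, 1) -> finishes; pool += (0, 1) = (1, 2)
  P5 needs (1, 2) <= (1, 2) -> finishes; pool += (2, 3) = (3, 5)
  P3 needs (0, 2) <= (3, 5) -> finishes; pool += (1, 0) = (4, 5)
  P0 needs (1, 4) <= (4, 5) -> finishes; pool += (0, 1) = (4, 6)
  P4 needs (3, 1) <= (4, 6) -> finishes; pool += (0, 2) = (4, 8)


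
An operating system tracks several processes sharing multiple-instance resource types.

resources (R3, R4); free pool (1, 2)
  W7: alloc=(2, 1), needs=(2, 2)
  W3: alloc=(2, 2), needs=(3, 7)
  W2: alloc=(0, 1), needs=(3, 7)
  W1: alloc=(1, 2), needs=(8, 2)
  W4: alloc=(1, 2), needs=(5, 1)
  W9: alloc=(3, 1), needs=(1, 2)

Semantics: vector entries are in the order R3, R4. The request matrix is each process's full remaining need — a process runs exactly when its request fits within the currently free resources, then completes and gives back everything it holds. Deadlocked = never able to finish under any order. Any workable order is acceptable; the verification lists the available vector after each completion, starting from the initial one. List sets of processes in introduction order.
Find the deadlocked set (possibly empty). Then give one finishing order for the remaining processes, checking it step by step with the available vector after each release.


The deadlocked set is W3, W2 and W1.
Key observation: after W9, W7, W4 the pool peaks at (7, 6), and each blocked process is short somewhere: W3 on R4; W2 on R4; W1 on R3.
One completion order for the rest: W9, W7, W4. Check, step by step:
  pool = (1, 2)
  run W9 (needs (1, 2), free (1, 2)); after release of (3, 1) the pool is (4, 3)
  run W7 (needs (2, 2), free (4, 3)); after release of (2, 1) the pool is (6, 4)
  run W4 (needs (5, 1), free (6, 4)); after release of (1, 2) the pool is (7, 6)
None of the blocked processes ever fits:
  blocked: W3 wants (3, 7), pool (7, 6) — not enough R4
  blocked: W2 wants (3, 7), pool (7, 6) — not enough R4
  blocked: W1 wants (8, 2), pool (7, 6) — not enough R3


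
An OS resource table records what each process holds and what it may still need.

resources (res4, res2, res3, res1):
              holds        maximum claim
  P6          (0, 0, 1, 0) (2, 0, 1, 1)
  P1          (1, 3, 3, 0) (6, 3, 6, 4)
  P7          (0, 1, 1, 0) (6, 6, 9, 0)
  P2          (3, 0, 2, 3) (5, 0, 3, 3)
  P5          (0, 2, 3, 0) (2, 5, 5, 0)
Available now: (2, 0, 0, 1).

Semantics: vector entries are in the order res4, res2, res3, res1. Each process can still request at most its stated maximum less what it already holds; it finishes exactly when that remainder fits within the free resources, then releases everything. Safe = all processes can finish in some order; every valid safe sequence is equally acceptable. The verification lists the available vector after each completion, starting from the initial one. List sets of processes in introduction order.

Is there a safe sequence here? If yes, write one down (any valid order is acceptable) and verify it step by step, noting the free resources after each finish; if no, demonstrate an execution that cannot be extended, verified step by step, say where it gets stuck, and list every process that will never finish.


SAFE. One safe sequence: P6, P2, P1, P5, P7.
Key observation: reading the order forward, P6 is the first process whose need (2, 0, 0, 1) meets the free pool (2, 0, 0, 1) exactly on a resource it requests.
Step-by-step check:
  pool = (2, 0, 0, 1)
  P6 needs (2, 0, 0, 1) <= (2, 0, 0, 1) -> finishes; pool += (0, 0, 1, 0) = (2, 0, 1, 1)
  P2 needs (2, 0, 1, 0) <= (2, 0, 1, 1) -> finishes; pool += (3, 0, 2, 3) = (5, 0, 3, 4)
  P1 needs (5, 0, 3, 4) <= (5, 0, 3, 4) -> finishes; pool += (1, 3, 3, 0) = (6, 3, 6, 4)
  P5 needs (2, 3, 2, 0) <= (6, 3, 6, 4) -> finishes; pool += (0, 2, 3, 0) = (6, 5, 9, 4)
  P7 needs (6, 5, 8, 0) <= (6, 5, 9, 4) -> finishes; pool += (0, 1, 1, 0) = (6, 6, 10, 4)


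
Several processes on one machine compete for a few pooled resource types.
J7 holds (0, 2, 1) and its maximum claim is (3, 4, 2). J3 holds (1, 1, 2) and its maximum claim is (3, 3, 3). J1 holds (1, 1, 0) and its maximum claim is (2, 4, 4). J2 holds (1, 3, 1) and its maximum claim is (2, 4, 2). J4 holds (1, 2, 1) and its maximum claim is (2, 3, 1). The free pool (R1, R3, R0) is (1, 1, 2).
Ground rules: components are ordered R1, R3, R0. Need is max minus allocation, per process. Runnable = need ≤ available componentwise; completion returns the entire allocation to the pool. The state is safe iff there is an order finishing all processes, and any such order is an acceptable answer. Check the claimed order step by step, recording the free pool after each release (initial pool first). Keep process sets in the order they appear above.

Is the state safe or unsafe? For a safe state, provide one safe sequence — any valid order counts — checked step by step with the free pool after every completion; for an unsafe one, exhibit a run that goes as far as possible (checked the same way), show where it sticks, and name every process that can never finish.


SAFE — a valid safe sequence is J2, J4, J7, J1, J3.
Key observation: at J2 the run first touches a limit — (1, 1, 1) against (1, 1, 2), exact on a resource it actually requests.
Verifying each step:
  pool = (1, 1, 2)
  J2 needs (1, 1, 1) <= (1, 1, 2) -> finishes; pool += (1, 3, 1) = (2, 4, 3)
  J4 needs (1, 1, 0) <= (2, 4, 3) -> finishes; pool += (1, 2, 1) = (3, 6, 4)
  J7 needs (3, 2, 1) <= (3, 6, 4) -> finishes; pool += (0, 2, 1) = (3, 8, 5)
  J1 needs (1, 3, 4) <= (3, 8, 5) -> finishes; pool += (1, 1, 0) = (4, 9, 5)
  J3 needs (2, 2, 1) <= (4, 9, 5) -> finishes; pool += (1, 1, 2) = (5, 10, 7)


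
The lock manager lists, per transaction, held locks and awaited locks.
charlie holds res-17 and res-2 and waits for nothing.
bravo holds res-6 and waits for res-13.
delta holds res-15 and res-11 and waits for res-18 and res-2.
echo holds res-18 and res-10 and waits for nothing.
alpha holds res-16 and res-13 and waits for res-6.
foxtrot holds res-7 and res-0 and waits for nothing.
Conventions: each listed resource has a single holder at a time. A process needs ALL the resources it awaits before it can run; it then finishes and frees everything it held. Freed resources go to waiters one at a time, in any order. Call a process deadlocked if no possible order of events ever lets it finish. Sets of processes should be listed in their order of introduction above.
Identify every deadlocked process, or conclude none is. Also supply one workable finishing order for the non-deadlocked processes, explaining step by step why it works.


Deadlocked: bravo and alpha.
Key observation: the wait chain closes on itself along bravo -> alpha -> bravo; no other process is dragged down with it.
One completion order for the rest: charlie, foxtrot, echo, delta.
Check, step by step:
  charlie waits on nothing -> runs at once and releases res-17 and res-2
  foxtrot waits on nothing -> runs at once and releases res-7 and res-0
  echo waits on nothing -> runs at once and releases res-18 and res-10
  delta: everything it awaited (res-18 and res-2) is free; runs, freeing res-15 and res-11


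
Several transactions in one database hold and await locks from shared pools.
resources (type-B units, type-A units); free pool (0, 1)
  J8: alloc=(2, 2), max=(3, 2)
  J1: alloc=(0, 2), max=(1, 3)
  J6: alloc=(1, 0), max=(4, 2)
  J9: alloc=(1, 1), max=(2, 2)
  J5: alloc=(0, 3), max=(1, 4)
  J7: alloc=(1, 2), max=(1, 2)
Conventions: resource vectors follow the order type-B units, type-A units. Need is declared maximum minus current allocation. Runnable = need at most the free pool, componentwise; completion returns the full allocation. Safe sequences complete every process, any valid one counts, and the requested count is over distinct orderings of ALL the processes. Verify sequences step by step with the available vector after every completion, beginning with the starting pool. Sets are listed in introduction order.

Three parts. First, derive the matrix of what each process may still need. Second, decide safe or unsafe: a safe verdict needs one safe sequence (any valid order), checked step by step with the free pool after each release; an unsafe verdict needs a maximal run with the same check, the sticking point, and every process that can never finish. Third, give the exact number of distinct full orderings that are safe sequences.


(1) Outstanding need per process (order type-B units, type-A units):
  J8: (1, 0)
  J1: (1, 1)
  J6: (3, 2)
  J9: (1, 1)
  J5: (1, 1)
  J7: (0, 0)
(2) SAFE, for example via the order J7, J9, J1, J8, J5, J6.
Key observation: J9 is the earliest step where a requested resource binds exactly: need (1, 1), pool (1, 3) at its turn.
Step-by-step check:
  pool = (0, 1)
  J7 needs (0, 0) <= (0, 1) -> finishes; pool += (1, 2) = (1, 3)
  J9 needs (1, 1) <= (1, 3) -> finishes; pool += (1, 1) = (2, 4)
  J1 needs (1, 1) <= (2, 4) -> finishes; pool += (0, 2) = (2, 6)
  J8 needs (1, 0) <= (2, 6) -> finishes; pool += (2, 2) = (4, 8)
  J5 needs (1, 1) <= (4, 8) -> finishes; pool += (0, 3) = (4, 11)
  J6 needs (3, 2) <= (4, 11) -> finishes; pool += (1, 0) = (5, 11)
(3) Precisely 60 of the possible complete orderings are safe sequences.


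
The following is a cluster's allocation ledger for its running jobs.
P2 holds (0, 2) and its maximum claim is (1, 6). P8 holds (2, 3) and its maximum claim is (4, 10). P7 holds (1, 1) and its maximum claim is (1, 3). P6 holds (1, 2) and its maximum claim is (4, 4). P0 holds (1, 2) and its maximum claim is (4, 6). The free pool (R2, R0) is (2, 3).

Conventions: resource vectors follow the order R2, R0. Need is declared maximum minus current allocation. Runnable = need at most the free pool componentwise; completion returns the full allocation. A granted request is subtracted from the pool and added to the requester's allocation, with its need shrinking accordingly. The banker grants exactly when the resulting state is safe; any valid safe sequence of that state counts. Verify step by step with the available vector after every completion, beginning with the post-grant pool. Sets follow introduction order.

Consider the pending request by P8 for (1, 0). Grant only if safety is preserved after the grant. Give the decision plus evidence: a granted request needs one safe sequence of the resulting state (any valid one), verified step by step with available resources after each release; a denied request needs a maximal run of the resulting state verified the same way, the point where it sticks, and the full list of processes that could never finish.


DENY — the pretend-granted state is unsafe.
Key observation: after P7, P2 the pool peaks at (2, 6), and each blocked process is short somewhere: P8 on R0; P6 on R2; P0 on R2.
After a pretend grant, a maximal execution: P7, P2 — then nothing else fits. Verifying each step:
  pool = (1, 3)
  P7: need (0, 2) fits (1, 3); releases (1, 1), pool now (2, 4)
  P2: need (1, 4) fits (2, 4); releases (0, 2), pool now (2, 6)
  blocked: P8 wants (1, 7), pool (2, 6) — not enough R0
  blocked: P6 wants (3, 2), pool (2, 6) — not enough R2
  blocked: P0 wants (3, 4), pool (2, 6) — not enough R2
Processes that could never finish after the grant: P8, P6 and P0.


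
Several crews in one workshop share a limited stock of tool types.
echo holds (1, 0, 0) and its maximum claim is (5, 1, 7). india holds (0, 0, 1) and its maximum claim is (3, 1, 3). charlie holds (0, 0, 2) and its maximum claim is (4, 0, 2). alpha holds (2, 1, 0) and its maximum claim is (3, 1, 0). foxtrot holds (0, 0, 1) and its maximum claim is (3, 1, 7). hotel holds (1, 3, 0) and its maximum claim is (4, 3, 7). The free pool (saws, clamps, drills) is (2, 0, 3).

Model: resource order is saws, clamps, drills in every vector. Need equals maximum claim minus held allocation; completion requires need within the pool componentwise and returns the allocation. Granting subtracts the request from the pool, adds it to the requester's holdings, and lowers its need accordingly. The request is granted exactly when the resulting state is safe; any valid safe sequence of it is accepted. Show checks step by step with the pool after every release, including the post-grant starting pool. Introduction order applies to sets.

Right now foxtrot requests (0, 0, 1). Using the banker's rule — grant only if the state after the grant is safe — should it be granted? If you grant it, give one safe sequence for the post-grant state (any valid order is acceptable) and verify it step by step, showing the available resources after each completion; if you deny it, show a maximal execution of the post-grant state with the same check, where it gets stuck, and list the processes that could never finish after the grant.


GRANT: granting preserves safety; a valid post-grant sequence is alpha, charlie, india, foxtrot, echo, hotel.
Key observation: even at the reduced pool (2, 0, 2), alpha fits immediately, so safety survives the grant.
Verifying the post-grant state step by step:
  pool = (2, 0, 2)
  alpha needs (1, 0, 0) <= (2, 0, 2) -> finishes; pool += (2, 1, 0) = (4, 1, 2)
  charlie needs (4, 0, 0) <= (4, 1, 2) -> finishes; pool += (0, 0, 2) = (4, 1, 4)
  india needs (3, 1, 2) <= (4, 1, 4) -> finishes; pool += (0, 0, 1) = (4, 1, 5)
  foxtrot needs (3, 1, 5) <= (4, 1, 5) -> finishes; pool += (0, 0, 2) = (4, 1, 7)
  echo needs (4, 1, 7) <= (4, 1, 7) -> finishes; pool += (1, 0, 0) = (5, 1, 7)
  hotel needs (3, 0, 7) <= (5, 1, 7) -> finishes; pool += (1, 3, 0) = (6, 4, 7)


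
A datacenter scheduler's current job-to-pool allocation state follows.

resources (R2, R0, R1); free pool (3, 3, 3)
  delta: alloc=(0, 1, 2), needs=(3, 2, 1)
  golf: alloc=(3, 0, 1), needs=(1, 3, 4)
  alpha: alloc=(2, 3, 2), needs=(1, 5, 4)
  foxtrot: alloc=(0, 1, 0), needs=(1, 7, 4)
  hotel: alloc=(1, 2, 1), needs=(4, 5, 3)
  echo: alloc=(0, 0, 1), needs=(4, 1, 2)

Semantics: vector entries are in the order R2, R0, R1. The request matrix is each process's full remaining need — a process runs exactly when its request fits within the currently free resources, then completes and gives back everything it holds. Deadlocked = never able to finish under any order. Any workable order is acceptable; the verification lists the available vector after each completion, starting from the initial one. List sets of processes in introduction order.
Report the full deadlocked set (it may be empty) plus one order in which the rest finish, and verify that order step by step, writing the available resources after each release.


The deadlocked set is alpha, foxtrot and hotel.
Key observation: no order helps: past delta, golf, echo, the free pool tops out at (6, 4, 7), below what each blocked process needs in R0.
One completion order for the rest: delta, golf, echo. Step-by-step check:
  pool = (3, 3, 3)
  delta: need (3, 2, 1) fits (3, 3, 3); releases (0, 1, 2), pool now (3, 4, 5)
  golf: need (1, 3, 4) fits (3, 4, 5); releases (3, 0, 1), pool now (6, 4, 6)
  echo: need (4, 1, 2) fits (6, 4, 6); releases (0, 0, 1), pool now (6, 4, 7)
The blocked processes can never fit:
  alpha still needs (1, 5, 4) but only (6, 4, 7) is free — short on R0
  foxtrot still needs (1, 7, 4) but only (6, 4, 7) is free — short on R0
  hotel still needs (4, 5, 3) but only (6, 4, 7) is free — short on R0
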